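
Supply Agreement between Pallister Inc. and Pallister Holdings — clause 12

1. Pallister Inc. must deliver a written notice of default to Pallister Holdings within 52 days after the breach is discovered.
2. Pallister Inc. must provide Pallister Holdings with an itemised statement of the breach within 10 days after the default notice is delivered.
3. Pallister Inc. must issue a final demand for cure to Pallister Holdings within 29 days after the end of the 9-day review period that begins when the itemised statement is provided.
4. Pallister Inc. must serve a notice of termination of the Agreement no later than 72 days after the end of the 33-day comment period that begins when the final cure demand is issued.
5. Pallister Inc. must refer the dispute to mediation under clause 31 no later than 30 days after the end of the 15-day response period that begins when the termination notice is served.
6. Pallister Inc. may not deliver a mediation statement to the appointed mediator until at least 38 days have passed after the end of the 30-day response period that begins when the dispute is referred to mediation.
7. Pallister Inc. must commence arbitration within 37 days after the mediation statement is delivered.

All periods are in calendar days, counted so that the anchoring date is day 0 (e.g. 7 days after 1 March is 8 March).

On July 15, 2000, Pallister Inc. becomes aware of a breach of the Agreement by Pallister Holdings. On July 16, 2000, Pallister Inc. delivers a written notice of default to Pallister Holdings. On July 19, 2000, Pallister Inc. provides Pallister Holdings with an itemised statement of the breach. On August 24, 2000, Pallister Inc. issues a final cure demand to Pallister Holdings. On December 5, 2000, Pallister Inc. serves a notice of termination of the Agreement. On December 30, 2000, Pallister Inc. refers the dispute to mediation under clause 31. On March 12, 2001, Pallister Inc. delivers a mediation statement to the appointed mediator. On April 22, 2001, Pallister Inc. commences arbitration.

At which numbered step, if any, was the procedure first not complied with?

Step 7

Step 1: 52 days after July 15, 2000 (when the breach is discovered) is September 5, 2000; July 16, 2000 is within that limit.
Step 2: 10 days after July 16, 2000 (when the default notice is delivered) is July 26, 2000; completed July 19, 2000, before the deadline.
Step 3: 29 days after July 28, 2000 (end of the 9-day review period, which began when the itemised statement is provided on July 19, 2000) is August 26, 2000; done August 24, 2000 — timely.
Step 4: 72 days after September 26, 2000 (end of the 33-day comment period, which began when the final cure demand is issued on August 24, 2000) is December 7, 2000; completed December 5, 2000, before the deadline.
Step 5: 30 days after December 20, 2000 (end of the 15-day response period, which began when the termination notice is served on December 5, 2000) is January 19, 2001; completed December 30, 2000, before the deadline.
Step 6: the earliest permitted date is 38 days after January 29, 2001 (end of the 30-day response period, which began when the dispute is referred to mediation on December 30, 2000), i.e. March 8, 2001; done March 12, 2001, after the minimum wait.
Step 7: 37 days after March 12, 2001 (when the mediation statement is delivered) is April 18, 2001; done April 22, 2001 — 4 days late.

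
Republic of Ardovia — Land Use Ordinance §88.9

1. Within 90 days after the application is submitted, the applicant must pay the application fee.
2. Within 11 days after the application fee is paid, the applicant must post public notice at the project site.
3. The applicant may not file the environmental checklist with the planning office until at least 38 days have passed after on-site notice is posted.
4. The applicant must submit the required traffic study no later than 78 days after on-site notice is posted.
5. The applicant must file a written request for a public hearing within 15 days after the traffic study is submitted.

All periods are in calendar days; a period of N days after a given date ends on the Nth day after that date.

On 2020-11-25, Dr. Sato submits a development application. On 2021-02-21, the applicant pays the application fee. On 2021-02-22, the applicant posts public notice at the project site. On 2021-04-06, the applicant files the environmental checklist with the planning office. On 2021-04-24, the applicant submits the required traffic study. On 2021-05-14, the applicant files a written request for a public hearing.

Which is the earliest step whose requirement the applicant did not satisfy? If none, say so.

Step 1: 90 days after 2020-11-25 (when the application is submitted) is 2021-02-23; 2021-02-21 is within that limit.
Step 2: 11 days after 2021-02-21 (when the application fee is paid) is 2021-03-04; done 2021-02-22 — timely.
Step 3: the earliest permitted date is 38 days after 2021-02-22 (when on-site notice is posted), i.e. 2021-04-01; done 2021-04-06 — permitted.
Step 4: 78 days after 2021-02-22 (when on-site notice is posted) is 2021-05-11; done 2021-04-24 — timely.
Step 5: 15 days after 2021-04-24 (when the traffic study is submitted) is 2021-05-09; done 2021-05-14 — 5 days late.
The analysis stops there.

Step 5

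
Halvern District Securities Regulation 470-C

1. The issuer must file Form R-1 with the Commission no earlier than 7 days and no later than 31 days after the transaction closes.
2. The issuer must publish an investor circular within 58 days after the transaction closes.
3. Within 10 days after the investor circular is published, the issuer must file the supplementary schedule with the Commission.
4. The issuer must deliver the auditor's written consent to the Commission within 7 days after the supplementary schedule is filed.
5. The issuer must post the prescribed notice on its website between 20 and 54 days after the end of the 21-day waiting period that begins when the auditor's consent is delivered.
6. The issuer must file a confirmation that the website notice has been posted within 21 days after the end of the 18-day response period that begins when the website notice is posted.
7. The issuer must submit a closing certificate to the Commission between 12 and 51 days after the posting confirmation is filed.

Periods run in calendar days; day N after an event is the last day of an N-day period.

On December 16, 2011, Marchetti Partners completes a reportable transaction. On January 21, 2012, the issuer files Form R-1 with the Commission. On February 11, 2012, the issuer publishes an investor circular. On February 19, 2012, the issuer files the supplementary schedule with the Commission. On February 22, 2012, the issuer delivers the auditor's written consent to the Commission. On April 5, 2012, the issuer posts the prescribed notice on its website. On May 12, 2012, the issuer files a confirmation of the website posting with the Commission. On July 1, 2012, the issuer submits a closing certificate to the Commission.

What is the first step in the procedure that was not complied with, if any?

Step 1

Step 1 — 7 and 31 days from December 16, 2011 (when the transaction closes) are December 23, 2011 and January 16, 2012 respectively; done January 21, 2012 — 5 days after the window closed.
That is the first point of non-compliance.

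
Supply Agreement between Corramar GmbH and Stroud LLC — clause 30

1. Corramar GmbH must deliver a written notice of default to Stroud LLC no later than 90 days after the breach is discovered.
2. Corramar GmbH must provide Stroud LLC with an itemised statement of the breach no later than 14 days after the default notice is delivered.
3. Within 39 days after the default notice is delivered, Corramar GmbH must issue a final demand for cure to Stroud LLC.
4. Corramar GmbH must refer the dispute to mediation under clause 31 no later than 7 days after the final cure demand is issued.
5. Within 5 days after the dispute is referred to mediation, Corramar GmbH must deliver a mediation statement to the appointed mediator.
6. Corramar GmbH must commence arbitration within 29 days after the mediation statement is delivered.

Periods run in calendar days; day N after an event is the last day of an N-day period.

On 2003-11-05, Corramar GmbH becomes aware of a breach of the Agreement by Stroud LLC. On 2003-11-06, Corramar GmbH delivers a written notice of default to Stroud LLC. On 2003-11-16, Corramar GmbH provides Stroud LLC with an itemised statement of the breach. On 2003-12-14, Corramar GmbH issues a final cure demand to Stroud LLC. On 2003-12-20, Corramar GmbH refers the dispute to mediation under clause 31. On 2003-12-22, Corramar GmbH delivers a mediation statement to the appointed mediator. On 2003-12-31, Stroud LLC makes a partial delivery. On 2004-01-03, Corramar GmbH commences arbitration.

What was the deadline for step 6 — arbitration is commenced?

2004-01-20

Step 6 runs from 2003-12-22, when the mediation statement is delivered. 29 days after 2003-12-22 is 2004-01-20.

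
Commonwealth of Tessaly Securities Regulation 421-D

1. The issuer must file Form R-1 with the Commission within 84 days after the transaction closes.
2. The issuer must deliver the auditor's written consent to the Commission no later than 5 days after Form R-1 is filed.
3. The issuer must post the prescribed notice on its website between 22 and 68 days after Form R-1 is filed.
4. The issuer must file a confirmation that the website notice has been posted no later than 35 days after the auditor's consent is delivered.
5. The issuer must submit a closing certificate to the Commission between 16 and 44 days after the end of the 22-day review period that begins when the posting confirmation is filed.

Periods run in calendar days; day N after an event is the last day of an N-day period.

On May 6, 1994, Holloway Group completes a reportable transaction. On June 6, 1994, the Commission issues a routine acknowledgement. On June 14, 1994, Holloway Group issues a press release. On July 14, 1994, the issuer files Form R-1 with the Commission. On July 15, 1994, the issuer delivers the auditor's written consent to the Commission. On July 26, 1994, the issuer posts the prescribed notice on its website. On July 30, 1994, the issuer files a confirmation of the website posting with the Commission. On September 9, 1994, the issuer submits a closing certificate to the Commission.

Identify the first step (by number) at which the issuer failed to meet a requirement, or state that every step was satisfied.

(1) due by May 6, 1994 + 84 days = July 29, 1994; July 14, 1994 is within that limit.
(2) due by July 14, 1994 + 5 days = July 19, 1994; completed July 15, 1994, before the deadline.
(3) the permitted window runs from July 14, 1994 + 22 = August 5, 1994 to July 14, 1994 + 68 = September 20, 1994; done July 26, 1994 — 10 days before the window opened.

Step 3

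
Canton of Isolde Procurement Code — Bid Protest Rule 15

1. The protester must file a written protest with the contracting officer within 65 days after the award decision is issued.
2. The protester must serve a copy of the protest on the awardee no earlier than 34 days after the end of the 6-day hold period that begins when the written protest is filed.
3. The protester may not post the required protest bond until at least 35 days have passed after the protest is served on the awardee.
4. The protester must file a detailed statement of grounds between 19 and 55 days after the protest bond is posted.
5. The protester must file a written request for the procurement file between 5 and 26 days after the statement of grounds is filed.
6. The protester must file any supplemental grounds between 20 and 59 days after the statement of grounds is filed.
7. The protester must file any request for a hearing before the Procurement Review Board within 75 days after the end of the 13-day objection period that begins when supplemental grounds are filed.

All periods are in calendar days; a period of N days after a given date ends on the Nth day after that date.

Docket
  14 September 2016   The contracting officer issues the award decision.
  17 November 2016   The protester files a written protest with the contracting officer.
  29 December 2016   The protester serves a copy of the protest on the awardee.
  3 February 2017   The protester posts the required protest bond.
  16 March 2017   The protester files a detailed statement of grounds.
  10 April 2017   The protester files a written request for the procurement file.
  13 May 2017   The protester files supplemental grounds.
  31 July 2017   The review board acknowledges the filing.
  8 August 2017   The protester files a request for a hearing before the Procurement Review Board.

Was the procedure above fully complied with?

(1) due by 14 September 2016 + 65 days = 18 November 2016; 17 November 2016 is within that limit.
(2) permitted from 23 November 2016 + 34 days = 27 December 2016 onward; 29 December 2016 is on or after that date.
(3) permitted from 29 December 2016 + 35 days = 2 February 2017 onward; done 3 February 2017 — permitted.
(4) the permitted window runs from 3 February 2017 + 19 = 22 February 2017 to 3 February 2017 + 55 = 30 March 2017; 16 March 2017 falls inside that range.
(5) the permitted window runs from 16 March 2017 + 5 = 21 March 2017 to 16 March 2017 + 26 = 11 April 2017; done 10 April 2017 — within the window.
(6) the permitted window runs from 16 March 2017 + 20 = 5 April 2017 to 16 March 2017 + 59 = 14 May 2017; done 13 May 2017, which is between those dates.
(7) due by 26 May 2017 + 75 days = 9 August 2017; 8 August 2017 is within that limit.

Yes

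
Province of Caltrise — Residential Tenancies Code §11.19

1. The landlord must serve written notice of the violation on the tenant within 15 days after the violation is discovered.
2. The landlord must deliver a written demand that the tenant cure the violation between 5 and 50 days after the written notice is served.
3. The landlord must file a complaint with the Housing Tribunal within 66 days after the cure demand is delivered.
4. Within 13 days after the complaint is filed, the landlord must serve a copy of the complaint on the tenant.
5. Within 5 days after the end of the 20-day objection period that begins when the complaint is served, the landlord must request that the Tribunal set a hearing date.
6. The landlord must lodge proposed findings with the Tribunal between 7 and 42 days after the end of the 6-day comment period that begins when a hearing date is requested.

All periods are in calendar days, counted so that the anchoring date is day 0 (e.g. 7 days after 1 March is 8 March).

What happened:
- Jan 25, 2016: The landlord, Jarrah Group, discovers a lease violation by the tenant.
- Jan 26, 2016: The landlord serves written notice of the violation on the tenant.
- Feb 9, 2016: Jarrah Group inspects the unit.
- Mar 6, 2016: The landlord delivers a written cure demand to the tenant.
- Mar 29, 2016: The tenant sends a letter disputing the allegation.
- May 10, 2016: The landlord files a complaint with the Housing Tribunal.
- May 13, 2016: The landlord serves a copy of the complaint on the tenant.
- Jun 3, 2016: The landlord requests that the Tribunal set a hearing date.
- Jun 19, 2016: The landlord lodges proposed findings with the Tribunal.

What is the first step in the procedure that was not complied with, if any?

Step 1: 15 days after Jan 25, 2016 (when the violation is discovered) is Feb 9, 2016; Jan 26, 2016 is within that limit.
Step 2: the window is 5–50 days after Jan 26, 2016 (when the written notice is served), so Jan 31, 2016 through Mar 16, 2016; Mar 6, 2016 falls inside that range.
Step 3: 66 days after Mar 6, 2016 (when the cure demand is delivered) is May 11, 2016; completed May 10, 2016, before the deadline.
Step 4: 13 days after May 10, 2016 (when the complaint is filed) is May 23, 2016; May 13, 2016 is within that limit.
Step 5: 5 days after Jun 2, 2016 (end of the 20-day objection period, which began when the complaint is served on May 13, 2016) is Jun 7, 2016; completed Jun 3, 2016, before the deadline.
Step 6: the window is 7–42 days after Jun 9, 2016 (end of the 6-day comment period, which began when a hearing date is requested on Jun 3, 2016), so Jun 16, 2016 through Jul 21, 2016; done Jun 19, 2016, which is between those dates.

None — every step was satisfied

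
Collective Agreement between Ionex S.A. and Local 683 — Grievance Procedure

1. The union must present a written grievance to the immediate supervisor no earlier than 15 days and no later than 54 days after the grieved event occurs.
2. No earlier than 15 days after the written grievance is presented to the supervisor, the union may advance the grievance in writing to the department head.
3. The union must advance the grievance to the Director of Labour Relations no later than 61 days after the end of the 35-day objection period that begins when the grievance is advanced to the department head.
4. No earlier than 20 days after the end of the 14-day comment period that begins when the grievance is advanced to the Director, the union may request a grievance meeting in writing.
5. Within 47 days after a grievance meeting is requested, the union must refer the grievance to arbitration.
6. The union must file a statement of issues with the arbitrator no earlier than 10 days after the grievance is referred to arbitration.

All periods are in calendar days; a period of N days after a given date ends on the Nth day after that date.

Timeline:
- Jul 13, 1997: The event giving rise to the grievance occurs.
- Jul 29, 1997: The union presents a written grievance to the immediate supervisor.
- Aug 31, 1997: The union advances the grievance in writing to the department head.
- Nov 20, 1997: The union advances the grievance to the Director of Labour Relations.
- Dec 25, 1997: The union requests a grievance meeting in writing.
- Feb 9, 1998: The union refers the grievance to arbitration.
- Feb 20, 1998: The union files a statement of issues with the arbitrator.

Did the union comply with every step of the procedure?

Step 1 — 15 and 54 days from Jul 13, 1997 (when the grieved event occurs) are Jul 28, 1997 and Sep 5, 1997 respectively; Jul 29, 1997 falls inside that range.
Step 2 — must wait 15 days from Jul 29, 1997 (when the written grievance is presented to the supervisor), so not before Aug 13, 1997; Aug 31, 1997 is on or after that date.
Step 3 — counting 61 days from Oct 5, 1997 (end of the 35-day objection period, which began when the grievance is advanced to the department head on Aug 31, 1997) gives a deadline of Dec 5, 1997; Nov 20, 1997 is within that limit.
Step 4 — must wait 20 days from Dec 4, 1997 (end of the 14-day comment period, which began when the grievance is advanced to the Director on Nov 20, 1997), so not before Dec 24, 1997; done Dec 25, 1997, after the minimum wait.
Step 5 — counting 47 days from Dec 25, 1997 (when a grievance meeting is requested) gives a deadline of Feb 10, 1998; completed Feb 9, 1998, before the deadline.
Step 6 — must wait 10 days from Feb 9, 1998 (when the grievance is referred to arbitration), so not before Feb 19, 1998; Feb 20, 1998 is on or after that date.

Yes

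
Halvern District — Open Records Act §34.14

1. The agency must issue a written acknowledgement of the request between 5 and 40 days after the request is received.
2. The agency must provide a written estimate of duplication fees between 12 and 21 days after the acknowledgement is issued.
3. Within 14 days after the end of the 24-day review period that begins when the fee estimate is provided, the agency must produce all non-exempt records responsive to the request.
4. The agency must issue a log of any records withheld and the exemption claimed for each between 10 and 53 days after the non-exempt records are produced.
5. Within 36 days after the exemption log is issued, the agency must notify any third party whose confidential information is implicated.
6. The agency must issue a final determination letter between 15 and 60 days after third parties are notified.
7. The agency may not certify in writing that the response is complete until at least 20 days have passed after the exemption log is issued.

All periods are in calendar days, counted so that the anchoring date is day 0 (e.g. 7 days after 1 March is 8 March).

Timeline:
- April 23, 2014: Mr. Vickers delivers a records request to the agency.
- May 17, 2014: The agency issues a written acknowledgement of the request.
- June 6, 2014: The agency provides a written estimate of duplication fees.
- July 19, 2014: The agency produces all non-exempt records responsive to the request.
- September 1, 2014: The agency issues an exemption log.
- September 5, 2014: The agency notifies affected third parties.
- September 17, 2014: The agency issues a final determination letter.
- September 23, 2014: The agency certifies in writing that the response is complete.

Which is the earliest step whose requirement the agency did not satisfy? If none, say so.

(1) the permitted window runs from April 23, 2014 + 5 = April 28, 2014 to April 23, 2014 + 40 = June 2, 2014; done May 17, 2014, which is between those dates.
(2) the permitted window runs from May 17, 2014 + 12 = May 29, 2014 to May 17, 2014 + 21 = June 7, 2014; June 6, 2014 falls inside that range.
(3) due by June 30, 2014 + 14 days = July 14, 2014; not done until July 19, 2014, 5 days after the deadline.

Step 3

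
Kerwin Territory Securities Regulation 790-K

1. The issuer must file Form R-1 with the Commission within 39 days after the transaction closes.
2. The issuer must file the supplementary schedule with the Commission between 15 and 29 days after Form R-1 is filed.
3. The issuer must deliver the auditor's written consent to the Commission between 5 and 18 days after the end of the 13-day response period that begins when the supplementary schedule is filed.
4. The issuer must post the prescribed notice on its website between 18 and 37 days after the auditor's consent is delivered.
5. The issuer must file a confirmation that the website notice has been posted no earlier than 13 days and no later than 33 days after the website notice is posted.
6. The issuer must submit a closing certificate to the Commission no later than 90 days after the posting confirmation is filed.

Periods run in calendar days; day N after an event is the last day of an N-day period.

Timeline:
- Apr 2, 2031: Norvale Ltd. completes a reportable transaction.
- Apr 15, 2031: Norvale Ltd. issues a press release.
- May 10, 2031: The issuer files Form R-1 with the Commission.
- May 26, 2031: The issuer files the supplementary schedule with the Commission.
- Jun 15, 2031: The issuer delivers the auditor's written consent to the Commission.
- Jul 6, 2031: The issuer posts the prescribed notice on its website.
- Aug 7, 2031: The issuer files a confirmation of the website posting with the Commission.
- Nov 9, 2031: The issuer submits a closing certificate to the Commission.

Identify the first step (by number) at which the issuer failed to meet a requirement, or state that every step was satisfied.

Step 6

(1) due by Apr 2, 2031 + 39 days = May 11, 2031; done May 10, 2031 — timely.
(2) the permitted window runs from May 10, 2031 + 15 = May 25, 2031 to May 10, 2031 + 29 = Jun 8, 2031; done May 26, 2031, which is between those dates.
(3) the permitted window runs from Jun 8, 2031 + 5 = Jun 13, 2031 to Jun 8, 2031 + 18 = Jun 26, 2031; done Jun 15, 2031 — within the window.
(4) the permitted window runs from Jun 15, 2031 + 18 = Jul 3, 2031 to Jun 15, 2031 + 37 = Jul 22, 2031; Jul 6, 2031 falls inside that range.
(5) the permitted window runs from Jul 6, 2031 + 13 = Jul 19, 2031 to Jul 6, 2031 + 33 = Aug 8, 2031; done Aug 7, 2031, which is between those dates.
(6) due by Aug 7, 2031 + 90 days = Nov 5, 2031; Nov 9, 2031 misses that deadline by 4 days.
The procedure was therefore not followed at step 6.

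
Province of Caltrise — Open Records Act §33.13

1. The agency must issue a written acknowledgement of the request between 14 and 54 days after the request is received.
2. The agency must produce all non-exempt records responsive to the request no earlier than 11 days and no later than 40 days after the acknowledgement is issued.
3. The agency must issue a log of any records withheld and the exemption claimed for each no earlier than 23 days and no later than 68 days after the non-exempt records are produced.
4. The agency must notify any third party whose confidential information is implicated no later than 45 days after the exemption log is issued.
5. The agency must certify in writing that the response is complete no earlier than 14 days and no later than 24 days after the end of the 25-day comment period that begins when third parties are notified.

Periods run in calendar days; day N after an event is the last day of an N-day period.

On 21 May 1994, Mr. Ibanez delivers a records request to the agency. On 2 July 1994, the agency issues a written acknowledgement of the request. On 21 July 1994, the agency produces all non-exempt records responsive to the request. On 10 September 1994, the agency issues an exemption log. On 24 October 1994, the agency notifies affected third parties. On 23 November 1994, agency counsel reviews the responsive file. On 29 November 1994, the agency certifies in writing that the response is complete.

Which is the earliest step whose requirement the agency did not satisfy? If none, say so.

Step 1: the window is 14–54 days after 21 May 1994 (when the request is received), so 4 June 1994 through 14 July 1994; done 2 July 1994, which is between those dates.
Step 2: the window is 11–40 days after 2 July 1994 (when the acknowledgement is issued), so 13 July 1994 through 11 August 1994; 21 July 1994 falls inside that range.
Step 3: the window is 23–68 days after 21 July 1994 (when the non-exempt records are produced), so 13 August 1994 through 27 September 1994; 10 September 1994 falls inside that range.
Step 4: 45 days after 10 September 1994 (when the exemption log is issued) is 25 October 1994; 24 October 1994 is within that limit.
Step 5: the window is 14–24 days after 18 November 1994 (end of the 25-day comment period, which began when third parties are notified on 24 October 1994), so 2 December 1994 through 12 December 1994; 29 November 1994 is 3 days too early.
The analysis stops there.

Step 5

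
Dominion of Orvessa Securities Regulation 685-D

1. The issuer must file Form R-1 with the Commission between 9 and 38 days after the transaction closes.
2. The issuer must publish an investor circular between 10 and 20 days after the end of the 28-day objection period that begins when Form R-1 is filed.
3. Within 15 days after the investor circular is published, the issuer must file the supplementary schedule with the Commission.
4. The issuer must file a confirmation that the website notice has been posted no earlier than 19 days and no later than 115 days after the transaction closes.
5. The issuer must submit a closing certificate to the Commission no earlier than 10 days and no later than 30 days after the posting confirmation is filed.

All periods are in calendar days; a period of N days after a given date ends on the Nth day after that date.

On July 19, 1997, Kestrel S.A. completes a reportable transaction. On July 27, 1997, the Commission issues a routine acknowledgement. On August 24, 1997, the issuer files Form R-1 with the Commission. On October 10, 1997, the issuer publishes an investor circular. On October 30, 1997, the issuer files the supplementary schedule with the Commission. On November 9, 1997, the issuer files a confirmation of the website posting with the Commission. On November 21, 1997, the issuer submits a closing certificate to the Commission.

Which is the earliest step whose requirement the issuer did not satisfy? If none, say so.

Step 1: the window is 9–38 days after July 19, 1997 (when the transaction closes), so July 28, 1997 through August 26, 1997; done August 24, 1997, which is between those dates.
Step 2: the window is 10–20 days after September 21, 1997 (end of the 28-day objection period, which began when Form R-1 is filed on August 24, 1997), so October 1, 1997 through October 11, 1997; October 10, 1997 falls inside that range.
Step 3: 15 days after October 10, 1997 (when the investor circular is published) is October 25, 1997; not done until October 30, 1997, 5 days after the deadline.

Step 3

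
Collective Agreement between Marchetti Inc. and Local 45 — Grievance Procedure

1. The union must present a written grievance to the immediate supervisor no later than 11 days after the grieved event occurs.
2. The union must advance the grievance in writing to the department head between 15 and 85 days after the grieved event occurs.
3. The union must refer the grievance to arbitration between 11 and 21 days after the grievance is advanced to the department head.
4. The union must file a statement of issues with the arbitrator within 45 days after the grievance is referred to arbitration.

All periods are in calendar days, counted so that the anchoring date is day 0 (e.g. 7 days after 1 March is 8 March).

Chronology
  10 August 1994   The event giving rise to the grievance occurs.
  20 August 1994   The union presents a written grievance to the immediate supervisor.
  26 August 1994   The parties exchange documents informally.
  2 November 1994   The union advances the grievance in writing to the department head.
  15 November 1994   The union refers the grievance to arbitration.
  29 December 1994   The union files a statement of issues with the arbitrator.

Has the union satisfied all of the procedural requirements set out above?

Step 1 — counting 11 days from 10 August 1994 (when the grieved event occurs) gives a deadline of 21 August 1994; completed 20 August 1994, before the deadline.
Step 2 — 15 and 85 days from 10 August 1994 (when the grieved event occurs) are 25 August 1994 and 3 November 1994 respectively; done 2 November 1994 — within the window.
Step 3 — 11 and 21 days from 2 November 1994 (when the grievance is advanced to the department head) are 13 November 1994 and 23 November 1994 respectively; 15 November 1994 falls inside that range.
Step 4 — counting 45 days from 15 November 1994 (when the grievance is referred to arbitration) gives a deadline of 30 December 1994; completed 29 December 1994, before the deadline.

Yes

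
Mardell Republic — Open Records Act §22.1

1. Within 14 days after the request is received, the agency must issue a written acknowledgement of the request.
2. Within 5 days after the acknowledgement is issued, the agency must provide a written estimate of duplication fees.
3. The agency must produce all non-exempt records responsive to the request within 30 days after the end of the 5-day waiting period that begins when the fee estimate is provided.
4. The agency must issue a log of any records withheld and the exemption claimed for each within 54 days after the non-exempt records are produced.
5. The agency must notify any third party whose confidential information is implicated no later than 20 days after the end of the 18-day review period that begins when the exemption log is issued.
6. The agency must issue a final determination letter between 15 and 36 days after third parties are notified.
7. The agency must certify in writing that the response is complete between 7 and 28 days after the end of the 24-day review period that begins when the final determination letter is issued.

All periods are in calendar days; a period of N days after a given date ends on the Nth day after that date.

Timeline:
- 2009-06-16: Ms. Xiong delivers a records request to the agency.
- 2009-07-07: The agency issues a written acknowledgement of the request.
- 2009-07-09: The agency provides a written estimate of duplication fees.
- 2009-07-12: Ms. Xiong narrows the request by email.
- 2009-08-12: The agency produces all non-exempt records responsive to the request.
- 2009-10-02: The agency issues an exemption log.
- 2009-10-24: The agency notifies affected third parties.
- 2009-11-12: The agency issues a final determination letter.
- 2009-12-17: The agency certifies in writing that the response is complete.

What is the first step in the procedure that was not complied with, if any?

Step 1: 14 days after 2009-06-16 (when the request is received) is 2009-06-30; not done until 2009-07-07, 7 days after the deadline.
The procedure was therefore not followed at step 1.

Step 1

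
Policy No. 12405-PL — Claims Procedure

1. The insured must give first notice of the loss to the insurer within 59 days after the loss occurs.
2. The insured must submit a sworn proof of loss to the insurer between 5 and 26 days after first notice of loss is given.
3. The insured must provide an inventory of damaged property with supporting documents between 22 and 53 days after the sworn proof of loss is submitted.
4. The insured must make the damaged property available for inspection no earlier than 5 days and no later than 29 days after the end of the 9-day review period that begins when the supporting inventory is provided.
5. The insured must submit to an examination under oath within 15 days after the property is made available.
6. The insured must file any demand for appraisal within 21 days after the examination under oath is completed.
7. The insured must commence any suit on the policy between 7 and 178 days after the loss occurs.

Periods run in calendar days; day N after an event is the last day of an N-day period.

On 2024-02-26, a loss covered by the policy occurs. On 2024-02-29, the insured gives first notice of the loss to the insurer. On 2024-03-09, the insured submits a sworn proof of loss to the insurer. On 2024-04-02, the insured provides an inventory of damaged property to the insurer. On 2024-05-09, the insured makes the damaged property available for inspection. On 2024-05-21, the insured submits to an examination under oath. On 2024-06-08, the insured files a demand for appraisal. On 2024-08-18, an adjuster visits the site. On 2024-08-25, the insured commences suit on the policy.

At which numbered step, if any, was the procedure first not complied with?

Step 7

Step 1 — counting 59 days from 2024-02-26 (when the loss occurs) gives a deadline of 2024-04-25; done 2024-02-29 — timely.
Step 2 — 5 and 26 days from 2024-02-29 (when first notice of loss is given) are 2024-03-05 and 2024-03-26 respectively; done 2024-03-09, which is between those dates.
Step 3 — 22 and 53 days from 2024-03-09 (when the sworn proof of loss is submitted) are 2024-03-31 and 2024-05-01 respectively; 2024-04-02 falls inside that range.
Step 4 — 5 and 29 days from 2024-04-11 (end of the 9-day review period, which began when the supporting inventory is provided on 2024-04-02) are 2024-04-16 and 2024-05-10 respectively; done 2024-05-09, which is between those dates.
Step 5 — counting 15 days from 2024-05-09 (when the property is made available) gives a deadline of 2024-05-24; 2024-05-21 is within that limit.
Step 6 — counting 21 days from 2024-05-21 (when the examination under oath is completed) gives a deadline of 2024-06-11; 2024-06-08 is within that limit.
Step 7 — 7 and 178 days from 2024-02-26 (when the loss occurs) are 2024-03-04 and 2024-08-22 respectively; done 2024-08-25 — 3 days after the window closed.
The analysis stops there.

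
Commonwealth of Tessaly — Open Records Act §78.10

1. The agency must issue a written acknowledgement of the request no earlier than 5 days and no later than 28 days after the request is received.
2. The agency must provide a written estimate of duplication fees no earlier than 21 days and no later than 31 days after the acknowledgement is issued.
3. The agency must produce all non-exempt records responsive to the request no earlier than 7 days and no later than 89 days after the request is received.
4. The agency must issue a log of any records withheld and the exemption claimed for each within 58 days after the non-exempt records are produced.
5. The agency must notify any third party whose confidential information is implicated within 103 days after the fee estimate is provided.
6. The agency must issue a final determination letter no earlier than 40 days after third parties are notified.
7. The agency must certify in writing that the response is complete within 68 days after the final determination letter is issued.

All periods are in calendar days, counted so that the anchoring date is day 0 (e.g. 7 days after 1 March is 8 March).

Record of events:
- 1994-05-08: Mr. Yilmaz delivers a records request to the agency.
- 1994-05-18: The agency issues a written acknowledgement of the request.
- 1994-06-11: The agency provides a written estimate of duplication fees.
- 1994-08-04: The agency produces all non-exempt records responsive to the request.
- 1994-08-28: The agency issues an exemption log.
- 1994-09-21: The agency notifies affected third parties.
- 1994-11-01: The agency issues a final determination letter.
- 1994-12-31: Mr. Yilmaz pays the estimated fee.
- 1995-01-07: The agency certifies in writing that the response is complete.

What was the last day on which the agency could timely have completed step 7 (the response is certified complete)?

1995-01-08

Step 7 runs from 1994-11-01, when the final determination letter is issued. 68 days after 1994-11-01 is 1995-01-08.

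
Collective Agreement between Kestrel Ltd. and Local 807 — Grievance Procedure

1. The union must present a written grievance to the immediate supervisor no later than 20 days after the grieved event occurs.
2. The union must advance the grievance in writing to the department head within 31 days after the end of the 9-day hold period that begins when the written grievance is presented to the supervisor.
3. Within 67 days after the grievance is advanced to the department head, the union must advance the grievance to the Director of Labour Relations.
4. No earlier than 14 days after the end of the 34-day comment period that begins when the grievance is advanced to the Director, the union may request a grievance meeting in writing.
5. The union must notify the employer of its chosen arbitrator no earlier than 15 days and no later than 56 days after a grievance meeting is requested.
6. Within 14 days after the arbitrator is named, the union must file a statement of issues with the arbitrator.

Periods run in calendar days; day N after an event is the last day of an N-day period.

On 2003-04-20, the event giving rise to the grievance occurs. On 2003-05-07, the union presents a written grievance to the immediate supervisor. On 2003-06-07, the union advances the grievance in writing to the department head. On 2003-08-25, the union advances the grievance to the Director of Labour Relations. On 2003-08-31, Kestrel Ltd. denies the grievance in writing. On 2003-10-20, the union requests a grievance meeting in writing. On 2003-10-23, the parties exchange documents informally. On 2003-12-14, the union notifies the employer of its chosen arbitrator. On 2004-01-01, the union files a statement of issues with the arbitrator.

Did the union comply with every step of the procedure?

No

Step 1: 20 days after 2003-04-20 (when the grieved event occurs) is 2003-05-10; 2003-05-07 is within that limit.
Step 2: 31 days after 2003-05-16 (end of the 9-day hold period, which began when the written grievance is presented to the supervisor on 2003-05-07) is 2003-06-16; completed 2003-06-07, before the deadline.
Step 3: 67 days after 2003-06-07 (when the grievance is advanced to the department head) is 2003-08-13; not done until 2003-08-25, 12 days after the deadline.
That is the first point of non-compliance.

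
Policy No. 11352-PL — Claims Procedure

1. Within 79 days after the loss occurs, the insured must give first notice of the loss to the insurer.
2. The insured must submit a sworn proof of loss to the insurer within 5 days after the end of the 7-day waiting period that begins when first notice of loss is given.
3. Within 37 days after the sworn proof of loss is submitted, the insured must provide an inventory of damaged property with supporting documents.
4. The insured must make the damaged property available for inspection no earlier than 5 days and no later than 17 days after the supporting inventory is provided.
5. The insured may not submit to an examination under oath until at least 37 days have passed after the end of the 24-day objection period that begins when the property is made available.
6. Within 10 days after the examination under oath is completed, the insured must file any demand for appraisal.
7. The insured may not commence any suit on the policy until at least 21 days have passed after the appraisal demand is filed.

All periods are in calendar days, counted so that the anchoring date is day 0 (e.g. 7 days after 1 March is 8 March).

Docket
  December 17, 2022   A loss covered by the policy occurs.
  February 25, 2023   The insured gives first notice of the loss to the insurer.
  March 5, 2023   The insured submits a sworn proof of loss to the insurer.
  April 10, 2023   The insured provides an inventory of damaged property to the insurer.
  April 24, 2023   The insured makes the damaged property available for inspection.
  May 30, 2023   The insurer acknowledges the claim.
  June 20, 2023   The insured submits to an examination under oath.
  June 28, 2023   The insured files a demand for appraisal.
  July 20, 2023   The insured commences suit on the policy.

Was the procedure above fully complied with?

No

(1) due by December 17, 2022 + 79 days = March 6, 2023; February 25, 2023 is within that limit.
(2) due by March 4, 2023 + 5 days = March 9, 2023; completed March 5, 2023, before the deadline.
(3) due by March 5, 2023 + 37 days = April 11, 2023; completed April 10, 2023, before the deadline.
(4) the permitted window runs from April 10, 2023 + 5 = April 15, 2023 to April 10, 2023 + 17 = April 27, 2023; done April 24, 2023 — within the window.
(5) permitted from May 18, 2023 + 37 days = June 24, 2023 onward; June 20, 2023 is 4 days before the earliest permitted date.
No need to go further; step 5 was not satisfied.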